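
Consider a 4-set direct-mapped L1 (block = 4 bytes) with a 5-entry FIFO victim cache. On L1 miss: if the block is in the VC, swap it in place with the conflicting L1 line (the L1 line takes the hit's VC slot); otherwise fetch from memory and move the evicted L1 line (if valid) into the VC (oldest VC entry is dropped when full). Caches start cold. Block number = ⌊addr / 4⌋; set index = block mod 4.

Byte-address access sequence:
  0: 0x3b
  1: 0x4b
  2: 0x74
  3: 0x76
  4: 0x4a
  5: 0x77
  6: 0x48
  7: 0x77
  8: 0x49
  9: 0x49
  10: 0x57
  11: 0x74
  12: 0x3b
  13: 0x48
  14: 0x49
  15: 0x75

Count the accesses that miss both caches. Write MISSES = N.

MISSES = 4

#0 0x3b→b14/s2 MISS; vc=[]
#1 0x4b→b18/s2 MISS; vc=[14]
#2 0x74→b29/s1 MISS; vc=[14]
#3 0x76→b29/s1 L1-HIT; vc=[14]
#4 0x4a→b18/s2 L1-HIT; vc=[14]
#5 0x77→b29/s1 L1-HIT; vc=[14]
#6 0x48→b18/s2 L1-HIT; vc=[14]
#7 0x77→b29/s1 L1-HIT; vc=[14]
#8 0x49→b18/s2 L1-HIT; vc=[14]
#9 0x49→b18/s2 L1-HIT; vc=[14]
#10 0x57→b21/s1 MISS; vc=[14,29]
#11 0x74→b29/s1 VC-HIT; vc=[14,21]
#12 0x3b→b14/s2 VC-HIT; vc=[18,21]
#13 0x48→b18/s2 VC-HIT; vc=[14,21]
#14 0x49→b18/s2 L1-HIT; vc=[14,21]
#15 0x75→b29/s1 L1-HIT; vc=[14,21]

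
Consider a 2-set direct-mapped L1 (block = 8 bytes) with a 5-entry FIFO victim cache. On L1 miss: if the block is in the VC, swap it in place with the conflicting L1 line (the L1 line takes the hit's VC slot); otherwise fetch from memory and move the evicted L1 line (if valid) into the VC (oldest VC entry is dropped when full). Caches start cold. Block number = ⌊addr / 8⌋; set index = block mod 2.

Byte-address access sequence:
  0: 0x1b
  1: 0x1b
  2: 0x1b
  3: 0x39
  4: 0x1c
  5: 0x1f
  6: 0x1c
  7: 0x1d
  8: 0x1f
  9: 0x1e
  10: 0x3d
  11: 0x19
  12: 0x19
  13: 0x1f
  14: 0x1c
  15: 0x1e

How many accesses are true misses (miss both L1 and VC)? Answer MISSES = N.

  [0] addr=0x1b blk=3 s=1: MISS | VC []
  [1] addr=0x1b blk=3 s=1: L1-HIT | VC []
  [2] addr=0x1b blk=3 s=1: L1-HIT | VC []
  [3] addr=0x39 blk=7 s=1: MISS | VC [3]
  [4] addr=0x1c blk=3 s=1: VC-HIT | VC [7]
  [5] addr=0x1f blk=3 s=1: L1-HIT | VC [7]
  [6] addr=0x1c blk=3 s=1: L1-HIT | VC [7]
  [7] addr=0x1d blk=3 s=1: L1-HIT | VC [7]
  [8] addr=0x1f blk=3 s=1: L1-HIT | VC [7]
  [9] addr=0x1e blk=3 s=1: L1-HIT | VC [7]
  [10] addr=0x3d blk=7 s=1: VC-HIT | VC [3]
  [11] addr=0x19 blk=3 s=1: VC-HIT | VC [7]
  [12] addr=0x19 blk=3 s=1: L1-HIT | VC [7]
  [13] addr=0x1f blk=3 s=1: L1-HIT | VC [7]
  [14] addr=0x1c blk=3 s=1: L1-HIT | VC [7]
  [15] addr=0x1e blk=3 s=1: L1-HIT | VC [7]

MISSES = 2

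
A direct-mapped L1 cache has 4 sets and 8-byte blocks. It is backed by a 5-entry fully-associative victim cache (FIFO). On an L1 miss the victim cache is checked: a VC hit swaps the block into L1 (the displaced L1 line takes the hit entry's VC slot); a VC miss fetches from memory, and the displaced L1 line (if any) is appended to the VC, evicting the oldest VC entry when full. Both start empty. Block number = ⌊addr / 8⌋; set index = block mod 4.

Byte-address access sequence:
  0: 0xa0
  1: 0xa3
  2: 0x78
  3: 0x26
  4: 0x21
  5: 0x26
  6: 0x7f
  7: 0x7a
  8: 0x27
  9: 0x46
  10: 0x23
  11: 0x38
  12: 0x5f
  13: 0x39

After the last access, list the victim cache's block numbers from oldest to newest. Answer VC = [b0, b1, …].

VC = [20, 8, 15, 11]

#0 0xa0→b20/s0 MISS; vc=[]
#1 0xa3→b20/s0 L1-HIT; vc=[]
#2 0x78→b15/s3 MISS; vc=[]
#3 0x26→b4/s0 MISS; vc=[20]
#4 0x21→b4/s0 L1-HIT; vc=[20]
#5 0x26→b4/s0 L1-HIT; vc=[20]
#6 0x7f→b15/s3 L1-HIT; vc=[20]
#7 0x7a→b15/s3 L1-HIT; vc=[20]
#8 0x27→b4/s0 L1-HIT; vc=[20]
#9 0x46→b8/s0 MISS; vc=[20,4]
#10 0x23→b4/s0 VC-HIT; vc=[20,8]
#11 0x38→b7/s3 MISS; vc=[20,8,15]
#12 0x5f→b11/s3 MISS; vc=[20,8,15,7]
#13 0x39→b7/s3 VC-HIT; vc=[20,8,15,11]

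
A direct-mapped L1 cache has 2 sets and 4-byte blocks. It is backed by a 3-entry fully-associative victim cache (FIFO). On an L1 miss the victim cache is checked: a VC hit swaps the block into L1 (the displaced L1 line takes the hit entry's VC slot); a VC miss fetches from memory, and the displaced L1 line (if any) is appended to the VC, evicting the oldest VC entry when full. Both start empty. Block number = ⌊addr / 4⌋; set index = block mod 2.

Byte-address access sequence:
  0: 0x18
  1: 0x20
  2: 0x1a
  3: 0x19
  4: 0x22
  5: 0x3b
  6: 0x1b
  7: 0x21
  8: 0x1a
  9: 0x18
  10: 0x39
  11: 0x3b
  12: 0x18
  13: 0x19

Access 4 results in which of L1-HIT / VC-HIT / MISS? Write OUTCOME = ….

OUTCOME = VC-HIT

  [0] addr=0x18 blk=6 s=0: MISS | VC []
  [1] addr=0x20 blk=8 s=0: MISS | VC [6]
  [2] addr=0x1a blk=6 s=0: VC-HIT | VC [8]
  [3] addr=0x19 blk=6 s=0: L1-HIT | VC [8]
  [4] addr=0x22 blk=8 s=0: VC-HIT | VC [6]
  [5] addr=0x3b blk=14 s=0: MISS | VC [6, 8]
  [6] addr=0x1b blk=6 s=0: VC-HIT | VC [14, 8]
  [7] addr=0x21 blk=8 s=0: VC-HIT | VC [14, 6]
  [8] addr=0x1a blk=6 s=0: VC-HIT | VC [14, 8]
  [9] addr=0x18 blk=6 s=0: L1-HIT | VC [14, 8]
  [10] addr=0x39 blk=14 s=0: VC-HIT | VC [6, 8]
  [11] addr=0x3b blk=14 s=0: L1-HIT | VC [6, 8]
  [12] addr=0x18 blk=6 s=0: VC-HIT | VC [14, 8]
  [13] addr=0x19 blk=6 s=0: L1-HIT | VC [14, 8]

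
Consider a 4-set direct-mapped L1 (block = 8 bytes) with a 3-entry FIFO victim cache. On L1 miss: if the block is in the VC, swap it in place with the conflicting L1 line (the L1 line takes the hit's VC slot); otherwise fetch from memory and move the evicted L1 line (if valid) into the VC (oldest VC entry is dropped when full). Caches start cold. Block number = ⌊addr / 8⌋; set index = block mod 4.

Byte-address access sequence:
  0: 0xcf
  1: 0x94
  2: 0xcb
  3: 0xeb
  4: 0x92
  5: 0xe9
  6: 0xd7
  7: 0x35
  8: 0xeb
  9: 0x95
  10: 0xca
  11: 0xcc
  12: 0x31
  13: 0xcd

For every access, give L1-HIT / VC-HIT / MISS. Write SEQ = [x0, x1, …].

0: 0xcf (blk 25, set 1) → MISS  vc=[]
1: 0x94 (blk 18, set 2) → MISS  vc=[]
2: 0xcb (blk 25, set 1) → L1-HIT  vc=[]
3: 0xeb (blk 29, set 1) → MISS  vc=[25]
4: 0x92 (blk 18, set 2) → L1-HIT  vc=[25]
5: 0xe9 (blk 29, set 1) → L1-HIT  vc=[25]
6: 0xd7 (blk 26, set 2) → MISS  vc=[25, 18]
7: 0x35 (blk 6, set 2) → MISS  vc=[25, 18, 26]
8: 0xeb (blk 29, set 1) → L1-HIT  vc=[25, 18, 26]
9: 0x95 (blk 18, set 2) → VC-HIT  vc=[25, 6, 26]
10: 0xca (blk 25, set 1) → VC-HIT  vc=[29, 6, 26]
11: 0xcc (blk 25, set 1) → L1-HIT  vc=[29, 6, 26]
12: 0x31 (blk 6, set 2) → VC-HIT  vc=[29, 18, 26]
13: 0xcd (blk 25, set 1) → L1-HIT  vc=[29, 18, 26]

SEQ = [MISS, MISS, L1-HIT, MISS, L1-HIT, L1-HIT, MISS, MISS, L1-HIT, VC-HIT, VC-HIT, L1-HIT, VC-HIT, L1-HIT]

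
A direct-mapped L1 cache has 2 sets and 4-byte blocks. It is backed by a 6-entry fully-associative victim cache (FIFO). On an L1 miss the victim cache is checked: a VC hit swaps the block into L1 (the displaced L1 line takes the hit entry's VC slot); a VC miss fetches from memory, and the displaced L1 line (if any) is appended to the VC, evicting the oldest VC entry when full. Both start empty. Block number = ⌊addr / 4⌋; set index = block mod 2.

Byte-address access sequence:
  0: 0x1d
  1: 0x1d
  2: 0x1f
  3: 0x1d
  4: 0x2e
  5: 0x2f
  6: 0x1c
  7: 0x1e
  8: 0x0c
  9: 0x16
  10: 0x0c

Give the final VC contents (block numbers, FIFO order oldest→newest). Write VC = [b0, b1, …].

#0 0x1d→b7/s1 MISS; vc=[]
#1 0x1d→b7/s1 L1-HIT; vc=[]
#2 0x1f→b7/s1 L1-HIT; vc=[]
#3 0x1d→b7/s1 L1-HIT; vc=[]
#4 0x2e→b11/s1 MISS; vc=[7]
#5 0x2f→b11/s1 L1-HIT; vc=[7]
#6 0x1c→b7/s1 VC-HIT; vc=[11]
#7 0x1e→b7/s1 L1-HIT; vc=[11]
#8 0xc→b3/s1 MISS; vc=[11,7]
#9 0x16→b5/s1 MISS; vc=[11,7,3]
#10 0xc→b3/s1 VC-HIT; vc=[11,7,5]

VC = [11, 7, 5]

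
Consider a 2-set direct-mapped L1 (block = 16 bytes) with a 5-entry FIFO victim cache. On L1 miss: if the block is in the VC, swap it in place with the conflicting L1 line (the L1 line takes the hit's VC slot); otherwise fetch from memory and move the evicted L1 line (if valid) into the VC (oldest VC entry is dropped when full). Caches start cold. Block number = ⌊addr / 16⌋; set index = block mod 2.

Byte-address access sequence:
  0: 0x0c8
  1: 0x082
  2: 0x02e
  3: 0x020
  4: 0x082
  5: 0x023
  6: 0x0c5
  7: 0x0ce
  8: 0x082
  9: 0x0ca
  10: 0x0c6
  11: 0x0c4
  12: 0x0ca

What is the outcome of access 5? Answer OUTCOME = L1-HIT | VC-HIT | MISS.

0: 0xc8 (blk 12, set 0) → MISS  vc=[]
1: 0x82 (blk 8, set 0) → MISS  vc=[12]
2: 0x2e (blk 2, set 0) → MISS  vc=[12, 8]
3: 0x20 (blk 2, set 0) → L1-HIT  vc=[12, 8]
4: 0x82 (blk 8, set 0) → VC-HIT  vc=[12, 2]
5: 0x23 (blk 2, set 0) → VC-HIT  vc=[12, 8]
6: 0xc5 (blk 12, set 0) → VC-HIT  vc=[2, 8]
7: 0xce (blk 12, set 0) → L1-HIT  vc=[2, 8]
8: 0x82 (blk 8, set 0) → VC-HIT  vc=[2, 12]
9: 0xca (blk 12, set 0) → VC-HIT  vc=[2, 8]
10: 0xc6 (blk 12, set 0) → L1-HIT  vc=[2, 8]
11: 0xc4 (blk 12, set 0) → L1-HIT  vc=[2, 8]
12: 0xca (blk 12, set 0) → L1-HIT  vc=[2, 8]

OUTCOME = VC-HIT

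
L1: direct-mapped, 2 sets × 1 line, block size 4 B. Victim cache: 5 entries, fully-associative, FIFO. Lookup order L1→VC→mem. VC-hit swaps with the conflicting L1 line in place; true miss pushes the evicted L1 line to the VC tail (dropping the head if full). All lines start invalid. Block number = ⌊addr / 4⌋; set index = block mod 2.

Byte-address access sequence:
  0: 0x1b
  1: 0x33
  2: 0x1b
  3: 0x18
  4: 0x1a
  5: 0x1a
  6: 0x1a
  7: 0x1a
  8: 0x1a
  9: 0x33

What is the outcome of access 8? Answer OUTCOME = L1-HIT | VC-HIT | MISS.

  [0] addr=0x1b blk=6 s=0: MISS | VC []
  [1] addr=0x33 blk=12 s=0: MISS | VC [6]
  [2] addr=0x1b blk=6 s=0: VC-HIT | VC [12]
  [3] addr=0x18 blk=6 s=0: L1-HIT | VC [12]
  [4] addr=0x1a blk=6 s=0: L1-HIT | VC [12]
  [5] addr=0x1a blk=6 s=0: L1-HIT | VC [12]
  [6] addr=0x1a blk=6 s=0: L1-HIT | VC [12]
  [7] addr=0x1a blk=6 s=0: L1-HIT | VC [12]
  [8] addr=0x1a blk=6 s=0: L1-HIT | VC [12]
  [9] addr=0x33 blk=12 s=0: VC-HIT | VC [6]

OUTCOME = L1-HIT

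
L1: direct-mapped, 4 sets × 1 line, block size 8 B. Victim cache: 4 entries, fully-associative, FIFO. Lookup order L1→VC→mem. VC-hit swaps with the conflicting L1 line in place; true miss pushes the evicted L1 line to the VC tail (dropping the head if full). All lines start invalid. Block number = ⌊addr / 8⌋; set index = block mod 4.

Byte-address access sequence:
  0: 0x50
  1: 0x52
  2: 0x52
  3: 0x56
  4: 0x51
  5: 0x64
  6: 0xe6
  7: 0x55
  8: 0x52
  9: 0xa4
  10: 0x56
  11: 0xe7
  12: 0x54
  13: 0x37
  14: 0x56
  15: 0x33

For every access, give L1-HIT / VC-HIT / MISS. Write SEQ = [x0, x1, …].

0: 0x50 (blk 10, set 2) → MISS  vc=[]
1: 0x52 (blk 10, set 2) → L1-HIT  vc=[]
2: 0x52 (blk 10, set 2) → L1-HIT  vc=[]
3: 0x56 (blk 10, set 2) → L1-HIT  vc=[]
4: 0x51 (blk 10, set 2) → L1-HIT  vc=[]
5: 0x64 (blk 12, set 0) → MISS  vc=[]
6: 0xe6 (blk 28, set 0) → MISS  vc=[12]
7: 0x55 (blk 10, set 2) → L1-HIT  vc=[12]
8: 0x52 (blk 10, set 2) → L1-HIT  vc=[12]
9: 0xa4 (blk 20, set 0) → MISS  vc=[12, 28]
10: 0x56 (blk 10, set 2) → L1-HIT  vc=[12, 28]
11: 0xe7 (blk 28, set 0) → VC-HIT  vc=[12, 20]
12: 0x54 (blk 10, set 2) → L1-HIT  vc=[12, 20]
13: 0x37 (blk 6, set 2) → MISS  vc=[12, 20, 10]
14: 0x56 (blk 10, set 2) → VC-HIT  vc=[12, 20, 6]
15: 0x33 (blk 6, set 2) → VC-HIT  vc=[12, 20, 10]

SEQ = [MISS, L1-HIT, L1-HIT, L1-HIT, L1-HIT, MISS, MISS, L1-HIT, L1-HIT, MISS, L1-HIT, VC-HIT, L1-HIT, MISS, VC-HIT, VC-HIT]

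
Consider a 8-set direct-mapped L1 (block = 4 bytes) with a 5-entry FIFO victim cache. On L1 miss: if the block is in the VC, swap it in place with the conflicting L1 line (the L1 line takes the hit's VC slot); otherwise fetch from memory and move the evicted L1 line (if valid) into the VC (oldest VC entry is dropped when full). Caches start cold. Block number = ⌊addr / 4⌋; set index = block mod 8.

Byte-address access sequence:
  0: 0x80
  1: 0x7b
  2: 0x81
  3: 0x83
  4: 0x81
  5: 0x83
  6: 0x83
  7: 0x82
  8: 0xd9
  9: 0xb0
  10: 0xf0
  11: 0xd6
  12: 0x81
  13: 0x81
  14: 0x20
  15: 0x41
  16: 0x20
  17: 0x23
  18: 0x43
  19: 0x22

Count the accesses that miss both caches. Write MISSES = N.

0: 0x80 (blk 32, set 0) → MISS  vc=[]
1: 0x7b (blk 30, set 6) → MISS  vc=[]
2: 0x81 (blk 32, set 0) → L1-HIT  vc=[]
3: 0x83 (blk 32, set 0) → L1-HIT  vc=[]
4: 0x81 (blk 32, set 0) → L1-HIT  vc=[]
5: 0x83 (blk 32, set 0) → L1-HIT  vc=[]
6: 0x83 (blk 32, set 0) → L1-HIT  vc=[]
7: 0x82 (blk 32, set 0) → L1-HIT  vc=[]
8: 0xd9 (blk 54, set 6) → MISS  vc=[30]
9: 0xb0 (blk 44, set 4) → MISS  vc=[30]
10: 0xf0 (blk 60, set 4) → MISS  vc=[30, 44]
11: 0xd6 (blk 53, set 5) → MISS  vc=[30, 44]
12: 0x81 (blk 32, set 0) → L1-HIT  vc=[30, 44]
13: 0x81 (blk 32, set 0) → L1-HIT  vc=[30, 44]
14: 0x20 (blk 8, set 0) → MISS  vc=[30, 44, 32]
15: 0x41 (blk 16, set 0) → MISS  vc=[30, 44, 32, 8]
16: 0x20 (blk 8, set 0) → VC-HIT  vc=[30, 44, 32, 16]
17: 0x23 (blk 8, set 0) → L1-HIT  vc=[30, 44, 32, 16]
18: 0x43 (blk 16, set 0) → VC-HIT  vc=[30, 44, 32, 8]
19: 0x22 (blk 8, set 0) → VC-HIT  vc=[30, 44, 32, 16]

MISSES = 8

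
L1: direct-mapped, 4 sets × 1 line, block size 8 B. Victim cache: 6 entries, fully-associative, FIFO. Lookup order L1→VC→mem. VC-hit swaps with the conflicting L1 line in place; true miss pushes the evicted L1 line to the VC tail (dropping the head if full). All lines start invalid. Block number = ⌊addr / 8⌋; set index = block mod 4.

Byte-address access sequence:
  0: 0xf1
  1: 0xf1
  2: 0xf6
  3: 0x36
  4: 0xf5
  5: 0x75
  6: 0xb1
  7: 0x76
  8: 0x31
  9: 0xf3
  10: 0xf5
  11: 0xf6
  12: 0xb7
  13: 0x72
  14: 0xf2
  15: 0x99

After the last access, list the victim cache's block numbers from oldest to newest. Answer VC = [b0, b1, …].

#0 0xf1→b30/s2 MISS; vc=[]
#1 0xf1→b30/s2 L1-HIT; vc=[]
#2 0xf6→b30/s2 L1-HIT; vc=[]
#3 0x36→b6/s2 MISS; vc=[30]
#4 0xf5→b30/s2 VC-HIT; vc=[6]
#5 0x75→b14/s2 MISS; vc=[6,30]
#6 0xb1→b22/s2 MISS; vc=[6,30,14]
#7 0x76→b14/s2 VC-HIT; vc=[6,30,22]
#8 0x31→b6/s2 VC-HIT; vc=[14,30,22]
#9 0xf3→b30/s2 VC-HIT; vc=[14,6,22]
#10 0xf5→b30/s2 L1-HIT; vc=[14,6,22]
#11 0xf6→b30/s2 L1-HIT; vc=[14,6,22]
#12 0xb7→b22/s2 VC-HIT; vc=[14,6,30]
#13 0x72→b14/s2 VC-HIT; vc=[22,6,30]
#14 0xf2→b30/s2 VC-HIT; vc=[22,6,14]
#15 0x99→b19/s3 MISS; vc=[22,6,14]

VC = [22, 6, 14]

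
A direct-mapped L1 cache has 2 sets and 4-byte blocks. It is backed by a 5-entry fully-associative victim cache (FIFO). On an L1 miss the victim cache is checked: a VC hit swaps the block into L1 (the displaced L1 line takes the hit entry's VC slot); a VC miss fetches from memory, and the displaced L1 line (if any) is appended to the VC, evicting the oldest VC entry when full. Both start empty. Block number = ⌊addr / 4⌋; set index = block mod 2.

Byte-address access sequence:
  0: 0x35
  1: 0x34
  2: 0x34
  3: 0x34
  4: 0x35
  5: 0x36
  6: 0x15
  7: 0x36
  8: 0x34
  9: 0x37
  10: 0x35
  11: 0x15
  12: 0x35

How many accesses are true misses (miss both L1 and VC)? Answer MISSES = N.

MISSES = 2

0: 0x35 (blk 13, set 1) → MISS  vc=[]
1: 0x34 (blk 13, set 1) → L1-HIT  vc=[]
2: 0x34 (blk 13, set 1) → L1-HIT  vc=[]
3: 0x34 (blk 13, set 1) → L1-HIT  vc=[]
4: 0x35 (blk 13, set 1) → L1-HIT  vc=[]
5: 0x36 (blk 13, set 1) → L1-HIT  vc=[]
6: 0x15 (blk 5, set 1) → MISS  vc=[13]
7: 0x36 (blk 13, set 1) → VC-HIT  vc=[5]
8: 0x34 (blk 13, set 1) → L1-HIT  vc=[5]
9: 0x37 (blk 13, set 1) → L1-HIT  vc=[5]
10: 0x35 (blk 13, set 1) → L1-HIT  vc=[5]
11: 0x15 (blk 5, set 1) → VC-HIT  vc=[13]
12: 0x35 (blk 13, set 1) → VC-HIT  vc=[5]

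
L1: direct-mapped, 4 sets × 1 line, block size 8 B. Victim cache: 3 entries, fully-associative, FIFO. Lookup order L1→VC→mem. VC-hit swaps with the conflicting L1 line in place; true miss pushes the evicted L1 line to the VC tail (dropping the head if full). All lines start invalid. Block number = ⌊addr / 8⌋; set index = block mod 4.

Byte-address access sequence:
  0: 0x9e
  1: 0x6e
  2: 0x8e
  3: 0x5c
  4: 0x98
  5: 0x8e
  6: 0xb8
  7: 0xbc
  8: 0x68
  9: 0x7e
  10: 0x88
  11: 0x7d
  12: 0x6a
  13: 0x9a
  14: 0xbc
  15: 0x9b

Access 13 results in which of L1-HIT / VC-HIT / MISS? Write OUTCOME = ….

OUTCOME = VC-HIT

#0 0x9e→b19/s3 MISS; vc=[]
#1 0x6e→b13/s1 MISS; vc=[]
#2 0x8e→b17/s1 MISS; vc=[13]
#3 0x5c→b11/s3 MISS; vc=[13,19]
#4 0x98→b19/s3 VC-HIT; vc=[13,11]
#5 0x8e→b17/s1 L1-HIT; vc=[13,11]
#6 0xb8→b23/s3 MISS; vc=[13,11,19]
#7 0xbc→b23/s3 L1-HIT; vc=[13,11,19]
#8 0x68→b13/s1 VC-HIT; vc=[17,11,19]
#9 0x7e→b15/s3 MISS; vc=[11,19,23]
#10 0x88→b17/s1 MISS; vc=[19,23,13]
#11 0x7d→b15/s3 L1-HIT; vc=[19,23,13]
#12 0x6a→b13/s1 VC-HIT; vc=[19,23,17]
#13 0x9a→b19/s3 VC-HIT; vc=[15,23,17]
#14 0xbc→b23/s3 VC-HIT; vc=[15,19,17]
#15 0x9b→b19/s3 VC-HIT; vc=[15,23,17]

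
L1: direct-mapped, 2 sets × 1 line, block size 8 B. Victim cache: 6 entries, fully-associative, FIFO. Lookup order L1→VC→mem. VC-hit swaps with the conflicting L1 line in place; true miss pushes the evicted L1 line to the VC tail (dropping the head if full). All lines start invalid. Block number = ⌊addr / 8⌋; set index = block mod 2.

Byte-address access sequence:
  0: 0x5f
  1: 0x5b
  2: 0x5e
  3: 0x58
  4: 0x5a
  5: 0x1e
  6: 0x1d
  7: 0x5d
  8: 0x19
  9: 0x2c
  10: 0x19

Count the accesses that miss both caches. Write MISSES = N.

#0 0x5f→b11/s1 MISS; vc=[]
#1 0x5b→b11/s1 L1-HIT; vc=[]
#2 0x5e→b11/s1 L1-HIT; vc=[]
#3 0x58→b11/s1 L1-HIT; vc=[]
#4 0x5a→b11/s1 L1-HIT; vc=[]
#5 0x1e→b3/s1 MISS; vc=[11]
#6 0x1d→b3/s1 L1-HIT; vc=[11]
#7 0x5d→b11/s1 VC-HIT; vc=[3]
#8 0x19→b3/s1 VC-HIT; vc=[11]
#9 0x2c→b5/s1 MISS; vc=[11,3]
#10 0x19→b3/s1 VC-HIT; vc=[11,5]

MISSES = 3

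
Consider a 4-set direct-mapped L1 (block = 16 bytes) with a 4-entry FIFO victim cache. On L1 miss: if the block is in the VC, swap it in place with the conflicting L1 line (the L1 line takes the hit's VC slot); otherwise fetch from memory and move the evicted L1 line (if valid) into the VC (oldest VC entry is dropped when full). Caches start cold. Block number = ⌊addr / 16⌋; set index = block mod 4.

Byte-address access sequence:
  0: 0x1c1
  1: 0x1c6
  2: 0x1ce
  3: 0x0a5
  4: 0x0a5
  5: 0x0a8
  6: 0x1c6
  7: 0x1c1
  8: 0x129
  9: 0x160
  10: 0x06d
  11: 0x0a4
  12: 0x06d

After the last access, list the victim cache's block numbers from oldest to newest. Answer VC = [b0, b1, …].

  [0] addr=0x1c1 blk=28 s=0: MISS | VC []
  [1] addr=0x1c6 blk=28 s=0: L1-HIT | VC []
  [2] addr=0x1ce blk=28 s=0: L1-HIT | VC []
  [3] addr=0xa5 blk=10 s=2: MISS | VC []
  [4] addr=0xa5 blk=10 s=2: L1-HIT | VC []
  [5] addr=0xa8 blk=10 s=2: L1-HIT | VC []
  [6] addr=0x1c6 blk=28 s=0: L1-HIT | VC []
  [7] addr=0x1c1 blk=28 s=0: L1-HIT | VC []
  [8] addr=0x129 blk=18 s=2: MISS | VC [10]
  [9] addr=0x160 blk=22 s=2: MISS | VC [10, 18]
  [10] addr=0x6d blk=6 s=2: MISS | VC [10, 18, 22]
  [11] addr=0xa4 blk=10 s=2: VC-HIT | VC [6, 18, 22]
  [12] addr=0x6d blk=6 s=2: VC-HIT | VC [10, 18, 22]

VC = [10, 18, 22]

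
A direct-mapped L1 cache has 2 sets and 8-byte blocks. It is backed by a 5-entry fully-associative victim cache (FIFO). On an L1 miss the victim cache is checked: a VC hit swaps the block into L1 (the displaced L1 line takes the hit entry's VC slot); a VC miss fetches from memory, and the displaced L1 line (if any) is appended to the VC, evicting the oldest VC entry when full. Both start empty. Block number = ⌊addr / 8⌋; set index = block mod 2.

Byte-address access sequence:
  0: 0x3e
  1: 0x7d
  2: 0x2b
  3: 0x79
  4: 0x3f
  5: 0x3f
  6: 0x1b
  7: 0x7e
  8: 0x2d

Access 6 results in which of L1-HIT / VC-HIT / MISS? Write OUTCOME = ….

  [0] addr=0x3e blk=7 s=1: MISS | VC []
  [1] addr=0x7d blk=15 s=1: MISS | VC [7]
  [2] addr=0x2b blk=5 s=1: MISS | VC [7, 15]
  [3] addr=0x79 blk=15 s=1: VC-HIT | VC [7, 5]
  [4] addr=0x3f blk=7 s=1: VC-HIT | VC [15, 5]
  [5] addr=0x3f blk=7 s=1: L1-HIT | VC [15, 5]
  [6] addr=0x1b blk=3 s=1: MISS | VC [15, 5, 7]
  [7] addr=0x7e blk=15 s=1: VC-HIT | VC [3, 5, 7]
  [8] addr=0x2d blk=5 s=1: VC-HIT | VC [3, 15, 7]

OUTCOME = MISS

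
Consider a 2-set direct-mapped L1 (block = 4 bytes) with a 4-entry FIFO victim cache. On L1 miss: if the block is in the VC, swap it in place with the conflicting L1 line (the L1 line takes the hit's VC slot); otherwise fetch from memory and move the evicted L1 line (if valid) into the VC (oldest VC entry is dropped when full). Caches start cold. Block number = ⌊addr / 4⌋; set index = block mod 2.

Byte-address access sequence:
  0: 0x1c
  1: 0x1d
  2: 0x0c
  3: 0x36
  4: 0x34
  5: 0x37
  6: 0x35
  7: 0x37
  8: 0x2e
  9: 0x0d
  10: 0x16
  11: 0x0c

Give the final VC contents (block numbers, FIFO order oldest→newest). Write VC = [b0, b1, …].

VC = [7, 11, 13, 5]

0: 0x1c (blk 7, set 1) → MISS  vc=[]
1: 0x1d (blk 7, set 1) → L1-HIT  vc=[]
2: 0xc (blk 3, set 1) → MISS  vc=[7]
3: 0x36 (blk 13, set 1) → MISS  vc=[7, 3]
4: 0x34 (blk 13, set 1) → L1-HIT  vc=[7, 3]
5: 0x37 (blk 13, set 1) → L1-HIT  vc=[7, 3]
6: 0x35 (blk 13, set 1) → L1-HIT  vc=[7, 3]
7: 0x37 (blk 13, set 1) → L1-HIT  vc=[7, 3]
8: 0x2e (blk 11, set 1) → MISS  vc=[7, 3, 13]
9: 0xd (blk 3, set 1) → VC-HIT  vc=[7, 11, 13]
10: 0x16 (blk 5, set 1) → MISS  vc=[7, 11, 13, 3]
11: 0xc (blk 3, set 1) → VC-HIT  vc=[7, 11, 13, 5]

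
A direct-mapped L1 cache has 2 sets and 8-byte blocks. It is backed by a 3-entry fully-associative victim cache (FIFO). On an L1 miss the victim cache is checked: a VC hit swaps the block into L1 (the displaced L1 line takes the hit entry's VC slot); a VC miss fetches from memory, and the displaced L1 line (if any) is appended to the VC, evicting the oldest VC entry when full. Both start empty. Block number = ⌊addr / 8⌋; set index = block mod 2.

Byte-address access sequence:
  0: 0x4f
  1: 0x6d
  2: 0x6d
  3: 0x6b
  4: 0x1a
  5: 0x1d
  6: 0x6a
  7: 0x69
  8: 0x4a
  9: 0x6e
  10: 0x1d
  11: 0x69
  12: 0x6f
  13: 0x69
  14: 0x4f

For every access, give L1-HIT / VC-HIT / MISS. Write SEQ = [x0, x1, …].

SEQ = [MISS, MISS, L1-HIT, L1-HIT, MISS, L1-HIT, VC-HIT, L1-HIT, VC-HIT, VC-HIT, VC-HIT, VC-HIT, L1-HIT, L1-HIT, VC-HIT]

#0 0x4f→b9/s1 MISS; vc=[]
#1 0x6d→b13/s1 MISS; vc=[9]
#2 0x6d→b13/s1 L1-HIT; vc=[9]
#3 0x6b→b13/s1 L1-HIT; vc=[9]
#4 0x1a→b3/s1 MISS; vc=[9,13]
#5 0x1d→b3/s1 L1-HIT; vc=[9,13]
#6 0x6a→b13/s1 VC-HIT; vc=[9,3]
#7 0x69→b13/s1 L1-HIT; vc=[9,3]
#8 0x4a→b9/s1 VC-HIT; vc=[13,3]
#9 0x6e→b13/s1 VC-HIT; vc=[9,3]
#10 0x1d→b3/s1 VC-HIT; vc=[9,13]
#11 0x69→b13/s1 VC-HIT; vc=[9,3]
#12 0x6f→b13/s1 L1-HIT; vc=[9,3]
#13 0x69→b13/s1 L1-HIT; vc=[9,3]
#14 0x4f→b9/s1 VC-HIT; vc=[13,3]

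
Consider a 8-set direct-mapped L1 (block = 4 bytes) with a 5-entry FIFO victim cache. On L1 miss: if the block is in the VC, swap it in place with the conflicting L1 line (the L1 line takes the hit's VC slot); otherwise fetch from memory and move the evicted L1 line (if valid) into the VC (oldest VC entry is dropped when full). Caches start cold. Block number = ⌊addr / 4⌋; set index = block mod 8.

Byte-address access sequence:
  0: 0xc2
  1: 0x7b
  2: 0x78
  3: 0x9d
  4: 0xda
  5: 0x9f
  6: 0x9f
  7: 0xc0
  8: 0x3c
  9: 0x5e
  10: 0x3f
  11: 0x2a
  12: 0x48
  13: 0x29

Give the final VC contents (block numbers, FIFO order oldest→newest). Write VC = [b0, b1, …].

VC = [30, 39, 23, 18]

  [0] addr=0xc2 blk=48 s=0: MISS | VC []
  [1] addr=0x7b blk=30 s=6: MISS | VC []
  [2] addr=0x78 blk=30 s=6: L1-HIT | VC []
  [3] addr=0x9d blk=39 s=7: MISS | VC []
  [4] addr=0xda blk=54 s=6: MISS | VC [30]
  [5] addr=0x9f blk=39 s=7: L1-HIT | VC [30]
  [6] addr=0x9f blk=39 s=7: L1-HIT | VC [30]
  [7] addr=0xc0 blk=48 s=0: L1-HIT | VC [30]
  [8] addr=0x3c blk=15 s=7: MISS | VC [30, 39]
  [9] addr=0x5e blk=23 s=7: MISS | VC [30, 39, 15]
  [10] addr=0x3f blk=15 s=7: VC-HIT | VC [30, 39, 23]
  [11] addr=0x2a blk=10 s=2: MISS | VC [30, 39, 23]
  [12] addr=0x48 blk=18 s=2: MISS | VC [30, 39, 23, 10]
  [13] addr=0x29 blk=10 s=2: VC-HIT | VC [30, 39, 23, 18]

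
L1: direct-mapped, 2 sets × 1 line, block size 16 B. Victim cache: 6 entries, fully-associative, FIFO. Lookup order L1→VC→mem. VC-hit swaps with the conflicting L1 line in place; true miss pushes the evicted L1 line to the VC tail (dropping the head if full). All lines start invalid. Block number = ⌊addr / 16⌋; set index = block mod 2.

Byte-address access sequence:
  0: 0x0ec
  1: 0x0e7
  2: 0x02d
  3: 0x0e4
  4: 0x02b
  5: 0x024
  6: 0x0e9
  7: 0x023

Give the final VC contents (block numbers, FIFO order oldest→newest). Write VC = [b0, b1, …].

VC = [14]

0: 0xec (blk 14, set 0) → MISS  vc=[]
1: 0xe7 (blk 14, set 0) → L1-HIT  vc=[]
2: 0x2d (blk 2, set 0) → MISS  vc=[14]
3: 0xe4 (blk 14, set 0) → VC-HIT  vc=[2]
4: 0x2b (blk 2, set 0) → VC-HIT  vc=[14]
5: 0x24 (blk 2, set 0) → L1-HIT  vc=[14]
6: 0xe9 (blk 14, set 0) → VC-HIT  vc=[2]
7: 0x23 (blk 2, set 0) → VC-HIT  vc=[14]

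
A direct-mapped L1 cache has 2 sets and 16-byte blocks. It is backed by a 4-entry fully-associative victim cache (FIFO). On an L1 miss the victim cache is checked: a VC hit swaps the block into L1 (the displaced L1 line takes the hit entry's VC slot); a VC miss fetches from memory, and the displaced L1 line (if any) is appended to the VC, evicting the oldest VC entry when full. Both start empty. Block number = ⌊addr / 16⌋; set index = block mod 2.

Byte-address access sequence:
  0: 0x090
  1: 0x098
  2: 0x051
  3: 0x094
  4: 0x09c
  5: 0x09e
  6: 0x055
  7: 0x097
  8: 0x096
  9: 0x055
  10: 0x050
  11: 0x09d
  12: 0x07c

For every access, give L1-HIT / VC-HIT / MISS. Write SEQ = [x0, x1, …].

SEQ = [MISS, L1-HIT, MISS, VC-HIT, L1-HIT, L1-HIT, VC-HIT, VC-HIT, L1-HIT, VC-HIT, L1-HIT, VC-HIT, MISS]

  [0] addr=0x90 blk=9 s=1: MISS | VC []
  [1] addr=0x98 blk=9 s=1: L1-HIT | VC []
  [2] addr=0x51 blk=5 s=1: MISS | VC [9]
  [3] addr=0x94 blk=9 s=1: VC-HIT | VC [5]
  [4] addr=0x9c blk=9 s=1: L1-HIT | VC [5]
  [5] addr=0x9e blk=9 s=1: L1-HIT | VC [5]
  [6] addr=0x55 blk=5 s=1: VC-HIT | VC [9]
  [7] addr=0x97 blk=9 s=1: VC-HIT | VC [5]
  [8] addr=0x96 blk=9 s=1: L1-HIT | VC [5]
  [9] addr=0x55 blk=5 s=1: VC-HIT | VC [9]
  [10] addr=0x50 blk=5 s=1: L1-HIT | VC [9]
  [11] addr=0x9d blk=9 s=1: VC-HIT | VC [5]
  [12] addr=0x7c blk=7 s=1: MISS | VC [5, 9]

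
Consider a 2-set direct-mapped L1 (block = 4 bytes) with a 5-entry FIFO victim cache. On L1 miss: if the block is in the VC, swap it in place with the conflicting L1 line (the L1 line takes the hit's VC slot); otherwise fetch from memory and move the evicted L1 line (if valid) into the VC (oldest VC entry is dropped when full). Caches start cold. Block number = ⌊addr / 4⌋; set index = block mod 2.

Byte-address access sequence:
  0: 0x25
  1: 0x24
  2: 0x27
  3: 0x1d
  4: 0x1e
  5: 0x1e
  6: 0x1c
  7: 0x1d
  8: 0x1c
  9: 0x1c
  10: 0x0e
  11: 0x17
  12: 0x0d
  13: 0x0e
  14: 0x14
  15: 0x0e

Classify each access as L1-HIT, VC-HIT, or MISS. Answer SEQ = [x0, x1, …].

0: 0x25 (blk 9, set 1) → MISS  vc=[]
1: 0x24 (blk 9, set 1) → L1-HIT  vc=[]
2: 0x27 (blk 9, set 1) → L1-HIT  vc=[]
3: 0x1d (blk 7, set 1) → MISS  vc=[9]
4: 0x1e (blk 7, set 1) → L1-HIT  vc=[9]
5: 0x1e (blk 7, set 1) → L1-HIT  vc=[9]
6: 0x1c (blk 7, set 1) → L1-HIT  vc=[9]
7: 0x1d (blk 7, set 1) → L1-HIT  vc=[9]
8: 0x1c (blk 7, set 1) → L1-HIT  vc=[9]
9: 0x1c (blk 7, set 1) → L1-HIT  vc=[9]
10: 0xe (blk 3, set 1) → MISS  vc=[9, 7]
11: 0x17 (blk 5, set 1) → MISS  vc=[9, 7, 3]
12: 0xd (blk 3, set 1) → VC-HIT  vc=[9, 7, 5]
13: 0xe (blk 3, set 1) → L1-HIT  vc=[9, 7, 5]
14: 0x14 (blk 5, set 1) → VC-HIT  vc=[9, 7, 3]
15: 0xe (blk 3, set 1) → VC-HIT  vc=[9, 7, 5]

SEQ = [MISS, L1-HIT, L1-HIT, MISS, L1-HIT, L1-HIT, L1-HIT, L1-HIT, L1-HIT, L1-HIT, MISS, MISS, VC-HIT, L1-HIT, VC-HIT, VC-HIT]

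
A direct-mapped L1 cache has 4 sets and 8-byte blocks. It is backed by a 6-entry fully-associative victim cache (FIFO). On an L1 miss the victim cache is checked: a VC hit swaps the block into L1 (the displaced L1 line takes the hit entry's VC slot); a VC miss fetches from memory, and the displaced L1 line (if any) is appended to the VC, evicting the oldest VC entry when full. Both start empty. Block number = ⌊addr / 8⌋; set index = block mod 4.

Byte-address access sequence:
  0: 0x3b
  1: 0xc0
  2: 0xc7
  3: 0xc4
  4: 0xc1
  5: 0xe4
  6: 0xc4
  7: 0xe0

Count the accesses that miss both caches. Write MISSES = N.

#0 0x3b→b7/s3 MISS; vc=[]
#1 0xc0→b24/s0 MISS; vc=[]
#2 0xc7→b24/s0 L1-HIT; vc=[]
#3 0xc4→b24/s0 L1-HIT; vc=[]
#4 0xc1→b24/s0 L1-HIT; vc=[]
#5 0xe4→b28/s0 MISS; vc=[24]
#6 0xc4→b24/s0 VC-HIT; vc=[28]
#7 0xe0→b28/s0 VC-HIT; vc=[24]

MISSES = 3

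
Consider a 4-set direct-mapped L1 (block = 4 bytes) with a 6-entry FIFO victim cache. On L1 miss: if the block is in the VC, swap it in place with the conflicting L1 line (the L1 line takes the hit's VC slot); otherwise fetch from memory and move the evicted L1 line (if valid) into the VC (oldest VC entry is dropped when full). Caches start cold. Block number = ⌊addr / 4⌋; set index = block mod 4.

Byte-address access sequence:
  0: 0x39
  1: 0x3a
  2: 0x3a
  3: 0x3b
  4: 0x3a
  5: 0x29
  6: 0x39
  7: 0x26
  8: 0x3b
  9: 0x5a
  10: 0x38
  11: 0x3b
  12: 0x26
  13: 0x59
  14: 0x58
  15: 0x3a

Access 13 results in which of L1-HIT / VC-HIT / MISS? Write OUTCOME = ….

  [0] addr=0x39 blk=14 s=2: MISS | VC []
  [1] addr=0x3a blk=14 s=2: L1-HIT | VC []
  [2] addr=0x3a blk=14 s=2: L1-HIT | VC []
  [3] addr=0x3b blk=14 s=2: L1-HIT | VC []
  [4] addr=0x3a blk=14 s=2: L1-HIT | VC []
  [5] addr=0x29 blk=10 s=2: MISS | VC [14]
  [6] addr=0x39 blk=14 s=2: VC-HIT | VC [10]
  [7] addr=0x26 blk=9 s=1: MISS | VC [10]
  [8] addr=0x3b blk=14 s=2: L1-HIT | VC [10]
  [9] addr=0x5a blk=22 s=2: MISS | VC [10, 14]
  [10] addr=0x38 blk=14 s=2: VC-HIT | VC [10, 22]
  [11] addr=0x3b blk=14 s=2: L1-HIT | VC [10, 22]
  [12] addr=0x26 blk=9 s=1: L1-HIT | VC [10, 22]
  [13] addr=0x59 blk=22 s=2: VC-HIT | VC [10, 14]
  [14] addr=0x58 blk=22 s=2: L1-HIT | VC [10, 14]
  [15] addr=0x3a blk=14 s=2: VC-HIT | VC [10, 22]

OUTCOME = VC-HIT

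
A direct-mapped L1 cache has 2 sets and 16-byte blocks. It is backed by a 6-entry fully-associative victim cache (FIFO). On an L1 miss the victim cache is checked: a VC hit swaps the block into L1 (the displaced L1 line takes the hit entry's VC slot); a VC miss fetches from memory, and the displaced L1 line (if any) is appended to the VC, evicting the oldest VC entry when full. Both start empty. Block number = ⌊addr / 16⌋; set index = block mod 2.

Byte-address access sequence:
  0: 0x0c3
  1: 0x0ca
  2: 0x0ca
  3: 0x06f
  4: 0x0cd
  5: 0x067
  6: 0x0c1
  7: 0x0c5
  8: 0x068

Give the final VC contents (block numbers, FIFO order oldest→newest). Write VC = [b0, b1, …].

  [0] addr=0xc3 blk=12 s=0: MISS | VC []
  [1] addr=0xca blk=12 s=0: L1-HIT | VC []
  [2] addr=0xca blk=12 s=0: L1-HIT | VC []
  [3] addr=0x6f blk=6 s=0: MISS | VC [12]
  [4] addr=0xcd blk=12 s=0: VC-HIT | VC [6]
  [5] addr=0x67 blk=6 s=0: VC-HIT | VC [12]
  [6] addr=0xc1 blk=12 s=0: VC-HIT | VC [6]
  [7] addr=0xc5 blk=12 s=0: L1-HIT | VC [6]
  [8] addr=0x68 blk=6 s=0: VC-HIT | VC [12]

VC = [12]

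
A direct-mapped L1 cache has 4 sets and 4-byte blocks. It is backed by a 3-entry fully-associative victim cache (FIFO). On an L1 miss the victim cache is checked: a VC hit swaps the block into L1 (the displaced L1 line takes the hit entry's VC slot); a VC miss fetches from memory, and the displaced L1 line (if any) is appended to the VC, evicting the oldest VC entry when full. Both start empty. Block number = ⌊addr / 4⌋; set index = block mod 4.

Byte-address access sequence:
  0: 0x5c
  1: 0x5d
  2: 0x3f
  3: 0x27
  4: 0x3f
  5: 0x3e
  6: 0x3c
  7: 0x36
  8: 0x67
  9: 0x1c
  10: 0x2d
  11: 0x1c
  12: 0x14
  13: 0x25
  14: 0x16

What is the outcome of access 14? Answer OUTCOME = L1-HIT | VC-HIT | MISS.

OUTCOME = VC-HIT

0: 0x5c (blk 23, set 3) → MISS  vc=[]
1: 0x5d (blk 23, set 3) → L1-HIT  vc=[]
2: 0x3f (blk 15, set 3) → MISS  vc=[23]
3: 0x27 (blk 9, set 1) → MISS  vc=[23]
4: 0x3f (blk 15, set 3) → L1-HIT  vc=[23]
5: 0x3e (blk 15, set 3) → L1-HIT  vc=[23]
6: 0x3c (blk 15, set 3) → L1-HIT  vc=[23]
7: 0x36 (blk 13, set 1) → MISS  vc=[23, 9]
8: 0x67 (blk 25, set 1) → MISS  vc=[23, 9, 13]
9: 0x1c (blk 7, set 3) → MISS  vc=[9, 13, 15]
10: 0x2d (blk 11, set 3) → MISS  vc=[13, 15, 7]
11: 0x1c (blk 7, set 3) → VC-HIT  vc=[13, 15, 11]
12: 0x14 (blk 5, set 1) → MISS  vc=[15, 11, 25]
13: 0x25 (blk 9, set 1) → MISS  vc=[11, 25, 5]
14: 0x16 (blk 5, set 1) → VC-HIT  vc=[11, 25, 9]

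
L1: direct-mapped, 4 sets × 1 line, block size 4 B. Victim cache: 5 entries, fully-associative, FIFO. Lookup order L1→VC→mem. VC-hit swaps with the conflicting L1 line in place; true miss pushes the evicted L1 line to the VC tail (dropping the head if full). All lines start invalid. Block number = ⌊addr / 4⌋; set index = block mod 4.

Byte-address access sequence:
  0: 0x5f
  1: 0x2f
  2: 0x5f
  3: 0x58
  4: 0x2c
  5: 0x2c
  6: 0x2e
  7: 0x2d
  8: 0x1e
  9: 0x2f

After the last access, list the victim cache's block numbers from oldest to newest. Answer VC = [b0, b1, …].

0: 0x5f (blk 23, set 3) → MISS  vc=[]
1: 0x2f (blk 11, set 3) → MISS  vc=[23]
2: 0x5f (blk 23, set 3) → VC-HIT  vc=[11]
3: 0x58 (blk 22, set 2) → MISS  vc=[11]
4: 0x2c (blk 11, set 3) → VC-HIT  vc=[23]
5: 0x2c (blk 11, set 3) → L1-HIT  vc=[23]
6: 0x2e (blk 11, set 3) → L1-HIT  vc=[23]
7: 0x2d (blk 11, set 3) → L1-HIT  vc=[23]
8: 0x1e (blk 7, set 3) → MISS  vc=[23, 11]
9: 0x2f (blk 11, set 3) → VC-HIT  vc=[23, 7]

VC = [23, 7]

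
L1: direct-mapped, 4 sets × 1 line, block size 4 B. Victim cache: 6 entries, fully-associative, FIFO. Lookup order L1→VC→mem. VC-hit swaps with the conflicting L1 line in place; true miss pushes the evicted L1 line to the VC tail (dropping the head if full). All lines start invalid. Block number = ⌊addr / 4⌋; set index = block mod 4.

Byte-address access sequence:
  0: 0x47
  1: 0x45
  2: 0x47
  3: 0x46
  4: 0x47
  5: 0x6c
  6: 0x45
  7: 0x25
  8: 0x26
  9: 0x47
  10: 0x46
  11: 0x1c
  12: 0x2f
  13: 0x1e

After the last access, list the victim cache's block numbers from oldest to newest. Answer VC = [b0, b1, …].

0: 0x47 (blk 17, set 1) → MISS  vc=[]
1: 0x45 (blk 17, set 1) → L1-HIT  vc=[]
2: 0x47 (blk 17, set 1) → L1-HIT  vc=[]
3: 0x46 (blk 17, set 1) → L1-HIT  vc=[]
4: 0x47 (blk 17, set 1) → L1-HIT  vc=[]
5: 0x6c (blk 27, set 3) → MISS  vc=[]
6: 0x45 (blk 17, set 1) → L1-HIT  vc=[]
7: 0x25 (blk 9, set 1) → MISS  vc=[17]
8: 0x26 (blk 9, set 1) → L1-HIT  vc=[17]
9: 0x47 (blk 17, set 1) → VC-HIT  vc=[9]
10: 0x46 (blk 17, set 1) → L1-HIT  vc=[9]
11: 0x1c (blk 7, set 3) → MISS  vc=[9, 27]
12: 0x2f (blk 11, set 3) → MISS  vc=[9, 27, 7]
13: 0x1e (blk 7, set 3) → VC-HIT  vc=[9, 27, 11]

VC = [9, 27, 11]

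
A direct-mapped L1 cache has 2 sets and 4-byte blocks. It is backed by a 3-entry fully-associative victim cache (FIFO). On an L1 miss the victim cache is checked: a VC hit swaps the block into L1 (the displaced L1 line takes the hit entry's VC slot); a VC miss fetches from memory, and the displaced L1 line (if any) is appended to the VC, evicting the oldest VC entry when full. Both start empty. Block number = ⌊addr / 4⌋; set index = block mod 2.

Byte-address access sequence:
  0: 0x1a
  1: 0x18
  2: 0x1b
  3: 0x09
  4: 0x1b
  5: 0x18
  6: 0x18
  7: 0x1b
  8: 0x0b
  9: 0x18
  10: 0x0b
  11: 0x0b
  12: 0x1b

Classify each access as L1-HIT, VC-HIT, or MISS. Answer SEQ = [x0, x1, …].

SEQ = [MISS, L1-HIT, L1-HIT, MISS, VC-HIT, L1-HIT, L1-HIT, L1-HIT, VC-HIT, VC-HIT, VC-HIT, L1-HIT, VC-HIT]

0: 0x1a (blk 6, set 0) → MISS  vc=[]
1: 0x18 (blk 6, set 0) → L1-HIT  vc=[]
2: 0x1b (blk 6, set 0) → L1-HIT  vc=[]
3: 0x9 (blk 2, set 0) → MISS  vc=[6]
4: 0x1b (blk 6, set 0) → VC-HIT  vc=[2]
5: 0x18 (blk 6, set 0) → L1-HIT  vc=[2]
6: 0x18 (blk 6, set 0) → L1-HIT  vc=[2]
7: 0x1b (blk 6, set 0) → L1-HIT  vc=[2]
8: 0xb (blk 2, set 0) → VC-HIT  vc=[6]
9: 0x18 (blk 6, set 0) → VC-HIT  vc=[2]
10: 0xb (blk 2, set 0) → VC-HIT  vc=[6]
11: 0xb (blk 2, set 0) → L1-HIT  vc=[6]
12: 0x1b (blk 6, set 0) → VC-HIT  vc=[2]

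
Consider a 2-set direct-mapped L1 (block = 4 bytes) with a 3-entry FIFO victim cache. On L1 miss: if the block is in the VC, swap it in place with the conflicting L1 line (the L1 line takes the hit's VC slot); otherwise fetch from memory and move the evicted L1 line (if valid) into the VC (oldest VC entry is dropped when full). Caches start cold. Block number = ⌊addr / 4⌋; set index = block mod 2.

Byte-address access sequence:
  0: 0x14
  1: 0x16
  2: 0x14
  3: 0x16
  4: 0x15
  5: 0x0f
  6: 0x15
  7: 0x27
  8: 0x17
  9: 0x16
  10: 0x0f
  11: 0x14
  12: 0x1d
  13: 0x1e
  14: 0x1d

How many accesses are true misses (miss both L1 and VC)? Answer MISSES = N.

MISSES = 4

  [0] addr=0x14 blk=5 s=1: MISS | VC []
  [1] addr=0x16 blk=5 s=1: L1-HIT | VC []
  [2] addr=0x14 blk=5 s=1: L1-HIT | VC []
  [3] addr=0x16 blk=5 s=1: L1-HIT | VC []
  [4] addr=0x15 blk=5 s=1: L1-HIT | VC []
  [5] addr=0xf blk=3 s=1: MISS | VC [5]
  [6] addr=0x15 blk=5 s=1: VC-HIT | VC [3]
  [7] addr=0x27 blk=9 s=1: MISS | VC [3, 5]
  [8] addr=0x17 blk=5 s=1: VC-HIT | VC [3, 9]
  [9] addr=0x16 blk=5 s=1: L1-HIT | VC [3, 9]
  [10] addr=0xf blk=3 s=1: VC-HIT | VC [5, 9]
  [11] addr=0x14 blk=5 s=1: VC-HIT | VC [3, 9]
  [12] addr=0x1d blk=7 s=1: MISS | VC [3, 9, 5]
  [13] addr=0x1e blk=7 s=1: L1-HIT | VC [3, 9, 5]
  [14] addr=0x1d blk=7 s=1: L1-HIT | VC [3, 9, 5]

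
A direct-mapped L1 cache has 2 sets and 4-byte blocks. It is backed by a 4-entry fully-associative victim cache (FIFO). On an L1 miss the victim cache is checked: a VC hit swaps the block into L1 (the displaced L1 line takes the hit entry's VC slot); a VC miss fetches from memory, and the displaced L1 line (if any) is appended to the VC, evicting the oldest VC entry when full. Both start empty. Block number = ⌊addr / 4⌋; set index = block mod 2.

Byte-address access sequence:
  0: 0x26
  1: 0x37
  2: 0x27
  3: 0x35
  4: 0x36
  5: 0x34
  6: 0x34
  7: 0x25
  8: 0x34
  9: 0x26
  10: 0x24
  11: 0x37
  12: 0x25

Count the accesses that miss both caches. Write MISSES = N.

0: 0x26 (blk 9, set 1) → MISS  vc=[]
1: 0x37 (blk 13, set 1) → MISS  vc=[9]
2: 0x27 (blk 9, set 1) → VC-HIT  vc=[13]
3: 0x35 (blk 13, set 1) → VC-HIT  vc=[9]
4: 0x36 (blk 13, set 1) → L1-HIT  vc=[9]
5: 0x34 (blk 13, set 1) → L1-HIT  vc=[9]
6: 0x34 (blk 13, set 1) → L1-HIT  vc=[9]
7: 0x25 (blk 9, set 1) → VC-HIT  vc=[13]
8: 0x34 (blk 13, set 1) → VC-HIT  vc=[9]
9: 0x26 (blk 9, set 1) → VC-HIT  vc=[13]
10: 0x24 (blk 9, set 1) → L1-HIT  vc=[13]
11: 0x37 (blk 13, set 1) → VC-HIT  vc=[9]
12: 0x25 (blk 9, set 1) → VC-HIT  vc=[13]

MISSES = 2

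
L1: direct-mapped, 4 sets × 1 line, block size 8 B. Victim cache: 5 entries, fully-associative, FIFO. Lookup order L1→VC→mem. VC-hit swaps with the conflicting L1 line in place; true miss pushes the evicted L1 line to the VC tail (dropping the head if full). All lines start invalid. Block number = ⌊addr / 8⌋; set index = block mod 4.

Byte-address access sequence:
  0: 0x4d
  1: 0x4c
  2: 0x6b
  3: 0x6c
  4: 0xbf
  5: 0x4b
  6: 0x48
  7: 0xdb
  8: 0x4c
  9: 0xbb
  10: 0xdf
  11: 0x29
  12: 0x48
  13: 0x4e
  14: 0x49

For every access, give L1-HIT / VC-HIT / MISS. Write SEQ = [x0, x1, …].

SEQ = [MISS, L1-HIT, MISS, L1-HIT, MISS, VC-HIT, L1-HIT, MISS, L1-HIT, VC-HIT, VC-HIT, MISS, VC-HIT, L1-HIT, L1-HIT]

#0 0x4d→b9/s1 MISS; vc=[]
#1 0x4c→b9/s1 L1-HIT; vc=[]
#2 0x6b→b13/s1 MISS; vc=[9]
#3 0x6c→b13/s1 L1-HIT; vc=[9]
#4 0xbf→b23/s3 MISS; vc=[9]
#5 0x4b→b9/s1 VC-HIT; vc=[13]
#6 0x48→b9/s1 L1-HIT; vc=[13]
#7 0xdb→b27/s3 MISS; vc=[13,23]
#8 0x4c→b9/s1 L1-HIT; vc=[13,23]
#9 0xbb→b23/s3 VC-HIT; vc=[13,27]
#10 0xdf→b27/s3 VC-HIT; vc=[13,23]
#11 0x29→b5/s1 MISS; vc=[13,23,9]
#12 0x48→b9/s1 VC-HIT; vc=[13,23,5]
#13 0x4e→b9/s1 L1-HIT; vc=[13,23,5]
#14 0x49→b9/s1 L1-HIT; vc=[13,23,5]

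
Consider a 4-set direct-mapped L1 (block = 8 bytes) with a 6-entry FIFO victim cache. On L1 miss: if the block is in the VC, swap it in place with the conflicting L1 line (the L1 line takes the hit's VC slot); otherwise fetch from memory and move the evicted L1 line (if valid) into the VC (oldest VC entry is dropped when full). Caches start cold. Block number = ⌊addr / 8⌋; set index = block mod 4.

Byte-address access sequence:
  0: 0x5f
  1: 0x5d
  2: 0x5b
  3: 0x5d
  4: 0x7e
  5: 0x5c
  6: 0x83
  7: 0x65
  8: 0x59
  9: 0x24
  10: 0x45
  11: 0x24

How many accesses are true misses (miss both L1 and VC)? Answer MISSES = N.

MISSES = 6

0: 0x5f (blk 11, set 3) → MISS  vc=[]
1: 0x5d (blk 11, set 3) → L1-HIT  vc=[]
2: 0x5b (blk 11, set 3) → L1-HIT  vc=[]
3: 0x5d (blk 11, set 3) → L1-HIT  vc=[]
4: 0x7e (blk 15, set 3) → MISS  vc=[11]
5: 0x5c (blk 11, set 3) → VC-HIT  vc=[15]
6: 0x83 (blk 16, set 0) → MISS  vc=[15]
7: 0x65 (blk 12, set 0) → MISS  vc=[15, 16]
8: 0x59 (blk 11, set 3) → L1-HIT  vc=[15, 16]
9: 0x24 (blk 4, set 0) → MISS  vc=[15, 16, 12]
10: 0x45 (blk 8, set 0) → MISS  vc=[15, 16, 12, 4]
11: 0x24 (blk 4, set 0) → VC-HIT  vc=[15, 16, 12, 8]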